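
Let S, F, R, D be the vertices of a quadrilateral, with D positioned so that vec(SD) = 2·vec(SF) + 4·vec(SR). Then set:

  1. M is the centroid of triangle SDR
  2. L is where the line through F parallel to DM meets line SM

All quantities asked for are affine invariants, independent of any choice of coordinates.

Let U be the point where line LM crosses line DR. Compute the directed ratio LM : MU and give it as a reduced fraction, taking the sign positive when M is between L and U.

Work in coordinates with S = (0, 0), F = (1, 0), R = (0, 1), D = (2, 4).
1. M is the centroid of triangle SDR ⇒ M = (2/3, 5/3)
2. L is where the line through F parallel to DM meets line SM ⇒ L = (-7/3, -35/6)
line LM meets DR at U = (1, 5/2)
M = L + t·(U−L) with t = 9/10, so LM:MU = 9/10:1/10

LM:MU = 9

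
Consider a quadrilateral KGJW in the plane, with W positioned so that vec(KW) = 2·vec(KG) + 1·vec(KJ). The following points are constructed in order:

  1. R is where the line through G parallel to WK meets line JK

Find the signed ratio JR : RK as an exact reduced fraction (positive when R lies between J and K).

Assign K = (0, 0), G = (1, 0), J = (0, 1), W = (2, 1) — the answer is frame-independent, so this choice is without loss of generality.
1. R is where the line through G parallel to WK meets line JK ⇒ R = (0, -1/2)
R = J + t·(K−J) with t = 3/2, so JR:RK = t:(1−t) = 3/2:-1/2

JR:RK = -3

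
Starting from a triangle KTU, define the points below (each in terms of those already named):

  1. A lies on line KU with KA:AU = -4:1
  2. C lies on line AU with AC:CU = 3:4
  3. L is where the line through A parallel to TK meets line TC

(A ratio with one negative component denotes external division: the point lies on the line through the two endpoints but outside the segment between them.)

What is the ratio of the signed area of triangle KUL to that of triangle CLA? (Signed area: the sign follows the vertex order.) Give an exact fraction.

[KUL]:[CLA] = -7

Set K = (0, 0), T = (1, 0), U = (0, 1); any affine frame gives the same invariant.
1. A lies on line KU with KA:AU = -4:1 ⇒ A = (0, 4/3)
2. C lies on line AU with AC:CU = 3:4 ⇒ C = (0, 25/21)
3. L is where the line through A parallel to TK meets line TC ⇒ L = (-3/25, 4/3)
2·[KUL] = 3/25, 2·[CLA] = -3/175
[KUL]:[CLA] = 3/25:-3/175 = -7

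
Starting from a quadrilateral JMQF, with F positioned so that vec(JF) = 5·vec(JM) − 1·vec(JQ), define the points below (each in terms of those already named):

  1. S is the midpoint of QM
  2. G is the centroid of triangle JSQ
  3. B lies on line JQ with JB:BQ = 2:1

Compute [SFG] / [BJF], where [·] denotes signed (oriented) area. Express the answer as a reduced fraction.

[SFG]:[BJF] = -3/20

Assign J = (0, 0), M = (1, 0), Q = (0, 1), F = (5, -1) — the answer is frame-independent, so this choice is without loss of generality.
1. S is the midpoint of QM ⇒ S = (1/2, 1/2)
2. G is the centroid of triangle JSQ ⇒ G = (1/6, 1/2)
3. B lies on line JQ with JB:BQ = 2:1 ⇒ B = (0, 2/3)
2·[SFG] = -1/2, 2·[BJF] = 10/3
[SFG]:[BJF] = -1/2:10/3 = -3/20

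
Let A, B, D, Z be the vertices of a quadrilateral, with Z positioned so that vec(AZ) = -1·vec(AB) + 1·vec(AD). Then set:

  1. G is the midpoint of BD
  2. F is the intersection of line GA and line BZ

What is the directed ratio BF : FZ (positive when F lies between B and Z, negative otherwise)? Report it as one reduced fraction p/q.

Assign A = (0, 0), B = (1, 0), D = (0, 1), Z = (-1, 1) — the answer is frame-independent, so this choice is without loss of generality.
1. G is the midpoint of BD ⇒ G = (1/2, 1/2)
2. F is the intersection of line GA and line BZ ⇒ F = (1/3, 1/3)
F = B + t·(Z−B) with t = 1/3, so BF:FZ = t:(1−t) = 1/3:2/3

BF:FZ = 1/2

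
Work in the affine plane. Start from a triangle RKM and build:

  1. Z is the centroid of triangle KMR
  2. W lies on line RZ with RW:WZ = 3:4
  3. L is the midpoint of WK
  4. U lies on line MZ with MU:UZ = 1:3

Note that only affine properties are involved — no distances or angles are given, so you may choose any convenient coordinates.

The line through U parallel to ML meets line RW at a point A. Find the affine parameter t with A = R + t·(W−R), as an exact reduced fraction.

t = 31/12

Work in coordinates with R = (0, 0), K = (1, 0), M = (0, 1).
1. Z is the centroid of triangle KMR ⇒ Z = (1/3, 1/3)
2. W lies on line RZ with RW:WZ = 3:4 ⇒ W = (1/7, 1/7)
3. L is the midpoint of WK ⇒ L = (4/7, 1/14)
4. U lies on line MZ with MU:UZ = 1:3 ⇒ U = (1/12, 5/6)
through U parallel to ML: direction (4/7, -13/14); meets RW at A = (31/84, 31/84)
A = R + t·(W−R) with t = 31/12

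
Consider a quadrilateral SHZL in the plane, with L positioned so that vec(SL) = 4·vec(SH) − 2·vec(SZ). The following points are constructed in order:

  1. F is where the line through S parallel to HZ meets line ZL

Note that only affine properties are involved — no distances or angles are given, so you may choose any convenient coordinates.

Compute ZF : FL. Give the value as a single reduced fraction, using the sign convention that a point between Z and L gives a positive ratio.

Choose coordinates S = (0, 0), H = (1, 0), Z = (0, 1), L = (4, -2).
1. F is where the line through S parallel to HZ meets line ZL ⇒ F = (-4, 4)
F = Z + t·(L−Z) with t = -1, so ZF:FL = t:(1−t) = -1:2

ZF:FL = -1/2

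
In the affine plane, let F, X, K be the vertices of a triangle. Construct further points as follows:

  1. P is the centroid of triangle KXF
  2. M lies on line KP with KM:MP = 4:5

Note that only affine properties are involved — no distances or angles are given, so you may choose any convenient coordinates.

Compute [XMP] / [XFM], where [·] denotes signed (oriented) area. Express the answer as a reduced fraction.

[XMP]:[XFM] = -5/19

Set F = (0, 0), X = (1, 0), K = (0, 1); any affine frame gives the same invariant.
1. P is the centroid of triangle KXF ⇒ P = (1/3, 1/3)
2. M lies on line KP with KM:MP = 4:5 ⇒ M = (4/27, 19/27)
2·[XMP] = 5/27, 2·[XFM] = -19/27
[XMP]:[XFM] = 5/27:-19/27 = -5/19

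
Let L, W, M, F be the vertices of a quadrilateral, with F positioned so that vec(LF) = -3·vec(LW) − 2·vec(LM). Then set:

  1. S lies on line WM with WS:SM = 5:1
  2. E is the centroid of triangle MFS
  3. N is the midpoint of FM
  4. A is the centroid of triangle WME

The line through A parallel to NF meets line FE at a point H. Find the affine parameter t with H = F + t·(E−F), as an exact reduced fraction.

Work in coordinates with L = (0, 0), W = (1, 0), M = (0, 1), F = (-3, -2).
1. S lies on line WM with WS:SM = 5:1 ⇒ S = (1/6, 5/6)
2. E is the centroid of triangle MFS ⇒ E = (-17/18, -1/18)
3. N is the midpoint of FM ⇒ N = (-3/2, -1/2)
4. A is the centroid of triangle WME ⇒ A = (1/54, 17/54)
through A parallel to NF: direction (-3/2, -3/2); meets FE at H = (541/54, 557/54)
H = F + t·(E−F) with t = 19/3

t = 19/3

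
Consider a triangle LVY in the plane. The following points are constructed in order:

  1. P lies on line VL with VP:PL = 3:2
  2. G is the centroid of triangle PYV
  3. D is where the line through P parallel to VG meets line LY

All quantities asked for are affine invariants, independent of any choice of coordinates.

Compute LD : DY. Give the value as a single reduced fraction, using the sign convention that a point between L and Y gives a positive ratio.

LD:DY = 1/3

Set L = (0, 0), V = (1, 0), Y = (0, 1); any affine frame gives the same invariant.
1. P lies on line VL with VP:PL = 3:2 ⇒ P = (2/5, 0)
2. G is the centroid of triangle PYV ⇒ G = (7/15, 1/3)
3. D is where the line through P parallel to VG meets line LY ⇒ D = (0, 1/4)
D = L + t·(Y−L) with t = 1/4, so LD:DY = t:(1−t) = 1/4:3/4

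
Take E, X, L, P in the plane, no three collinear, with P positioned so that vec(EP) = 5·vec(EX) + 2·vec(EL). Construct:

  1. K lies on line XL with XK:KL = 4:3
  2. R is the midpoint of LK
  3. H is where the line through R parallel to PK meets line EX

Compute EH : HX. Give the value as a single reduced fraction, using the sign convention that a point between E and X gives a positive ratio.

Choose coordinates E = (0, 0), X = (1, 0), L = (0, 1), P = (5, 2).
1. K lies on line XL with XK:KL = 4:3 ⇒ K = (3/7, 4/7)
2. R is the midpoint of LK ⇒ R = (3/14, 11/14)
3. H is where the line through R parallel to PK meets line EX ⇒ H = (-23/10, 0)
H = E + t·(X−E) with t = -23/10, so EH:HX = t:(1−t) = -23/10:33/10

EH:HX = -23/33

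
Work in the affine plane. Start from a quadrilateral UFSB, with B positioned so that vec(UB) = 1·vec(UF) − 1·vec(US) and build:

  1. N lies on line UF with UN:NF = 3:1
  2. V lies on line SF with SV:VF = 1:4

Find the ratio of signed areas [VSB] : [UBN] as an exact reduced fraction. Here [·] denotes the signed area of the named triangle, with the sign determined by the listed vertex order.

Assign U = (0, 0), F = (1, 0), S = (0, 1), B = (1, -1) — the answer is frame-independent, so this choice is without loss of generality.
1. N lies on line UF with UN:NF = 3:1 ⇒ N = (3/4, 0)
2. V lies on line SF with SV:VF = 1:4 ⇒ V = (1/5, 4/5)
2·[VSB] = 1/5, 2·[UBN] = 3/4
[VSB]:[UBN] = 1/5:3/4 = 4/15

[VSB]:[UBN] = 4/15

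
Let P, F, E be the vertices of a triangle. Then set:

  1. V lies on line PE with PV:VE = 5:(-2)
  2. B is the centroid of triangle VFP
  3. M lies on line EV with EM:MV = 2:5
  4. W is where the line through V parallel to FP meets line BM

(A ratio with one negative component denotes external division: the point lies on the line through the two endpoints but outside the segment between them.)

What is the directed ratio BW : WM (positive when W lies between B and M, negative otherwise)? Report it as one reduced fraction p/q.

BW:WM = -7/3

Work in coordinates with P = (0, 0), F = (1, 0), E = (0, 1).
1. V lies on line PE with PV:VE = 5:(-2) ⇒ V = (0, 5/3)
2. B is the centroid of triangle VFP ⇒ B = (1/3, 5/9)
3. M lies on line EV with EM:MV = 2:5 ⇒ M = (0, 25/21)
4. W is where the line through V parallel to FP meets line BM ⇒ W = (-1/4, 5/3)
W = B + t·(M−B) with t = 7/4, so BW:WM = t:(1−t) = 7/4:-3/4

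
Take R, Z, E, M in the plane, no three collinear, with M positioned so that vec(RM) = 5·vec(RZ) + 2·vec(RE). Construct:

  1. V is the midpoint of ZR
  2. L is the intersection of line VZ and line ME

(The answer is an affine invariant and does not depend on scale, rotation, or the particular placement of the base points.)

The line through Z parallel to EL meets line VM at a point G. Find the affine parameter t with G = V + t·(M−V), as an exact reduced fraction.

t = -1/11

Set R = (0, 0), Z = (1, 0), E = (0, 1), M = (5, 2); any affine frame gives the same invariant.
1. V is the midpoint of ZR ⇒ V = (1/2, 0)
2. L is the intersection of line VZ and line ME ⇒ L = (-5, 0)
through Z parallel to EL: direction (-5, -1); meets VM at G = (1/11, -2/11)
G = V + t·(M−V) with t = -1/11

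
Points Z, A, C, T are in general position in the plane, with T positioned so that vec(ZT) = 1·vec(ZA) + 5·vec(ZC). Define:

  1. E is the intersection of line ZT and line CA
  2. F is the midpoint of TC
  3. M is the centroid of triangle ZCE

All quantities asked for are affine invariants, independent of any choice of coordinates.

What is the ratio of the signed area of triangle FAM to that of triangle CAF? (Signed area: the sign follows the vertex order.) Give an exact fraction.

Assign Z = (0, 0), A = (1, 0), C = (0, 1), T = (1, 5) — the answer is frame-independent, so this choice is without loss of generality.
1. E is the intersection of line ZT and line CA ⇒ E = (1/6, 5/6)
2. F is the midpoint of TC ⇒ F = (1/2, 3)
3. M is the centroid of triangle ZCE ⇒ M = (1/18, 11/18)
2·[FAM] = -91/36, 2·[CAF] = 5/2
[FAM]:[CAF] = -91/36:5/2 = -91/90

[FAM]:[CAF] = -91/90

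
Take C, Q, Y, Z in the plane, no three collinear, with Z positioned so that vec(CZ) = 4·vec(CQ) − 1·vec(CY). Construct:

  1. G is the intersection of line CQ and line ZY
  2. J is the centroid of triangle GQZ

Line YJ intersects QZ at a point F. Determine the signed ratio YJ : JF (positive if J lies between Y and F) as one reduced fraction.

Assign C = (0, 0), Q = (1, 0), Y = (0, 1), Z = (4, -1) — the answer is frame-independent, so this choice is without loss of generality.
1. G is the intersection of line CQ and line ZY ⇒ G = (2, 0)
2. J is the centroid of triangle GQZ ⇒ J = (7/3, -1/3)
line YJ meets QZ at F = (14/5, -3/5)
J = Y + t·(F−Y) with t = 5/6, so YJ:JF = 5/6:1/6

YJ:JF = 5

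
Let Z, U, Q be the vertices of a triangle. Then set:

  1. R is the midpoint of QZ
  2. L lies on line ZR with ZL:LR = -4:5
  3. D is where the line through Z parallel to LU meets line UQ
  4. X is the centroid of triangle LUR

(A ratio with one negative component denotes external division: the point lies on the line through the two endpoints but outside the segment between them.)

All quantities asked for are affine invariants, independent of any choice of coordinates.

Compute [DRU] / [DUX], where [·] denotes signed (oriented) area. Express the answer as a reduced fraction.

[DRU]:[DUX] = -3/7

Set Z = (0, 0), U = (1, 0), Q = (0, 1); any affine frame gives the same invariant.
1. R is the midpoint of QZ ⇒ R = (0, 1/2)
2. L lies on line ZR with ZL:LR = -4:5 ⇒ L = (0, -2)
3. D is where the line through Z parallel to LU meets line UQ ⇒ D = (1/3, 2/3)
4. X is the centroid of triangle LUR ⇒ X = (1/3, -1/2)
2·[DRU] = 1/3, 2·[DUX] = -7/9
[DRU]:[DUX] = 1/3:-7/9 = -3/7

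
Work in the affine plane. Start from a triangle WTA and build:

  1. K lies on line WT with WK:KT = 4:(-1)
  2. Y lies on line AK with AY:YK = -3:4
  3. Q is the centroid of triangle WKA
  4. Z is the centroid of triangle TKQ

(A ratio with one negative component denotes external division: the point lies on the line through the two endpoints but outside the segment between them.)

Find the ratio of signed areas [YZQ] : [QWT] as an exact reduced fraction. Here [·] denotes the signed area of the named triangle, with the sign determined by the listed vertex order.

Choose coordinates W = (0, 0), T = (1, 0), A = (0, 1).
1. K lies on line WT with WK:KT = 4:(-1) ⇒ K = (4/3, 0)
2. Y lies on line AK with AY:YK = -3:4 ⇒ Y = (-4, 4)
3. Q is the centroid of triangle WKA ⇒ Q = (4/9, 1/3)
4. Z is the centroid of triangle TKQ ⇒ Z = (25/27, 1/9)
2·[YZQ] = -7/9, 2·[QWT] = 1/3
[YZQ]:[QWT] = -7/9:1/3 = -7/3

[YZQ]:[QWT] = -7/3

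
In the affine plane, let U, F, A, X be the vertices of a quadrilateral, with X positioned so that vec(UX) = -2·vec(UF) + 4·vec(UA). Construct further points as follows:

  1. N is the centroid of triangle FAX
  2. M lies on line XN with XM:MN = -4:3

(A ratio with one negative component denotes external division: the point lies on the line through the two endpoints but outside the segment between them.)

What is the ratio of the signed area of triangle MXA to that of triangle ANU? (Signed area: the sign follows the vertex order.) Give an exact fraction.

[MXA]:[ANU] = 4

Work in coordinates with U = (0, 0), F = (1, 0), A = (0, 1), X = (-2, 4).
1. N is the centroid of triangle FAX ⇒ N = (-1/3, 5/3)
2. M lies on line XN with XM:MN = -4:3 ⇒ M = (14/3, -16/3)
2·[MXA] = 4/3, 2·[ANU] = 1/3
[MXA]:[ANU] = 4/3:1/3 = 4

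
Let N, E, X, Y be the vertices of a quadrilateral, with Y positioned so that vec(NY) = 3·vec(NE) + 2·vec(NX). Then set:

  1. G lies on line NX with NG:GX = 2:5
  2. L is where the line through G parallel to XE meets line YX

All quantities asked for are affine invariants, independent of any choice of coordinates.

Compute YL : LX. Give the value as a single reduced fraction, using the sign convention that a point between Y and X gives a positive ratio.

Set N = (0, 0), E = (1, 0), X = (0, 1), Y = (3, 2); any affine frame gives the same invariant.
1. G lies on line NX with NG:GX = 2:5 ⇒ G = (0, 2/7)
2. L is where the line through G parallel to XE meets line YX ⇒ L = (-15/28, 23/28)
L = Y + t·(X−Y) with t = 33/28, so YL:LX = t:(1−t) = 33/28:-5/28

YL:LX = -33/5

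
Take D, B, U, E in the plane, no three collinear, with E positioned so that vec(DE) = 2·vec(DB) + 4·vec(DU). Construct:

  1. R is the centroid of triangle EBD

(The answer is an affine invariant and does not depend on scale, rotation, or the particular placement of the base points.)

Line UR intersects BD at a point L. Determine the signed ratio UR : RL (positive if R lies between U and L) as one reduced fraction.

UR:RL = -1/4

Choose coordinates D = (0, 0), B = (1, 0), U = (0, 1), E = (2, 4).
1. R is the centroid of triangle EBD ⇒ R = (1, 4/3)
line UR meets BD at L = (-3, 0)
R = U + t·(L−U) with t = -1/3, so UR:RL = -1/3:4/3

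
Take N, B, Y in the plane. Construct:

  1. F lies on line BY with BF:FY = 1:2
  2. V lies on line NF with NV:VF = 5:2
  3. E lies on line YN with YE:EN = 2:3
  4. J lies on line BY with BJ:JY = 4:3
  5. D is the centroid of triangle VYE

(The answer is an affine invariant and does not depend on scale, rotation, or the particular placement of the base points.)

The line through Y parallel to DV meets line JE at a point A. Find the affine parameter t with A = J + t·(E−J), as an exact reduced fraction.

t = 27/167

Work in coordinates with N = (0, 0), B = (1, 0), Y = (0, 1).
1. F lies on line BY with BF:FY = 1:2 ⇒ F = (2/3, 1/3)
2. V lies on line NF with NV:VF = 5:2 ⇒ V = (10/21, 5/21)
3. E lies on line YN with YE:EN = 2:3 ⇒ E = (0, 3/5)
4. J lies on line BY with BJ:JY = 4:3 ⇒ J = (3/7, 4/7)
5. D is the centroid of triangle VYE ⇒ D = (10/63, 193/315)
through Y parallel to DV: direction (20/63, -118/315); meets JE at A = (60/167, 481/835)
A = J + t·(E−J) with t = 27/167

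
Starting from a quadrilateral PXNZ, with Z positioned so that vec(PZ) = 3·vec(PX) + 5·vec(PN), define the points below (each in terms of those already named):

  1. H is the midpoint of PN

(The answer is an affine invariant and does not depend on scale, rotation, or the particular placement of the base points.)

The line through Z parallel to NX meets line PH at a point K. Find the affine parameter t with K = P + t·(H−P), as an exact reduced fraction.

Set P = (0, 0), X = (1, 0), N = (0, 1), Z = (3, 5); any affine frame gives the same invariant.
1. H is the midpoint of PN ⇒ H = (0, 1/2)
through Z parallel to NX: direction (1, -1); meets PH at K = (0, 8)
K = P + t·(H−P) with t = 16

t = 16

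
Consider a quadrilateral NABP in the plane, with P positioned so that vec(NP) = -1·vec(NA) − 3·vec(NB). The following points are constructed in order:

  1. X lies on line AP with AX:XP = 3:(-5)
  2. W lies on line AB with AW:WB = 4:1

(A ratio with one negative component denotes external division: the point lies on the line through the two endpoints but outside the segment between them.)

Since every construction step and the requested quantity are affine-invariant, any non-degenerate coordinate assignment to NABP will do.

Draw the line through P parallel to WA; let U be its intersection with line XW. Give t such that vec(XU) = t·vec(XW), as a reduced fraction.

t = 5/3

Work in coordinates with N = (0, 0), A = (1, 0), B = (0, 1), P = (-1, -3).
1. X lies on line AP with AX:XP = 3:(-5) ⇒ X = (4, 9/2)
2. W lies on line AB with AW:WB = 4:1 ⇒ W = (1/5, 4/5)
through P parallel to WA: direction (4/5, -4/5); meets XW at U = (-7/3, -5/3)
U = X + t·(W−X) with t = 5/3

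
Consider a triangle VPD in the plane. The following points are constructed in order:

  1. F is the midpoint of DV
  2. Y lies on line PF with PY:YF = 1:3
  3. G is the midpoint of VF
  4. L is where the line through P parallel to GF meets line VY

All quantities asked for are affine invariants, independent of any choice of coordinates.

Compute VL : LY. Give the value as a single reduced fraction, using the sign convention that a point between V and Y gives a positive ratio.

VL:LY = -4

Work in coordinates with V = (0, 0), P = (1, 0), D = (0, 1).
1. F is the midpoint of DV ⇒ F = (0, 1/2)
2. Y lies on line PF with PY:YF = 1:3 ⇒ Y = (3/4, 1/8)
3. G is the midpoint of VF ⇒ G = (0, 1/4)
4. L is where the line through P parallel to GF meets line VY ⇒ L = (1, 1/6)
L = V + t·(Y−V) with t = 4/3, so VL:LY = t:(1−t) = 4/3:-1/3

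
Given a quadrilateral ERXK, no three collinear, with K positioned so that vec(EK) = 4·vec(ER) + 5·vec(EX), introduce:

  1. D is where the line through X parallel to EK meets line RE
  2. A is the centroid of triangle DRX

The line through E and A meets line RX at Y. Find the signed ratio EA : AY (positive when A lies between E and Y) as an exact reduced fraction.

Work in coordinates with E = (0, 0), R = (1, 0), X = (0, 1), K = (4, 5).
1. D is where the line through X parallel to EK meets line RE ⇒ D = (-4/5, 0)
2. A is the centroid of triangle DRX ⇒ A = (1/15, 1/3)
line EA meets RX at Y = (1/6, 5/6)
A = E + t·(Y−E) with t = 2/5, so EA:AY = 2/5:3/5

EA:AY = 2/3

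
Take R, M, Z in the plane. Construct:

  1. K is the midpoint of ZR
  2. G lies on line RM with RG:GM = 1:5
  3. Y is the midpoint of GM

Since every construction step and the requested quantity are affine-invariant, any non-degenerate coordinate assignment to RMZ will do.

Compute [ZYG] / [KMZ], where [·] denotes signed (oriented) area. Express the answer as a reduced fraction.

Assign R = (0, 0), M = (1, 0), Z = (0, 1) — the answer is frame-independent, so this choice is without loss of generality.
1. K is the midpoint of ZR ⇒ K = (0, 1/2)
2. G lies on line RM with RG:GM = 1:5 ⇒ G = (1/6, 0)
3. Y is the midpoint of GM ⇒ Y = (7/12, 0)
2·[ZYG] = -5/12, 2·[KMZ] = 1/2
[ZYG]:[KMZ] = -5/12:1/2 = -5/6

[ZYG]:[KMZ] = -5/6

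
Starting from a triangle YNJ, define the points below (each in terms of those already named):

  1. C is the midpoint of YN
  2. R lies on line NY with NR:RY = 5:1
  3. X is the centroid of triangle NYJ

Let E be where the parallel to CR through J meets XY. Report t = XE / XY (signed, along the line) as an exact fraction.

Set Y = (0, 0), N = (1, 0), J = (0, 1); any affine frame gives the same invariant.
1. C is the midpoint of YN ⇒ C = (1/2, 0)
2. R lies on line NY with NR:RY = 5:1 ⇒ R = (1/6, 0)
3. X is the centroid of triangle NYJ ⇒ X = (1/3, 1/3)
through J parallel to CR: direction (-1/3, 0); meets XY at E = (1, 1)
E = X + t·(Y−X) with t = -2

t = -2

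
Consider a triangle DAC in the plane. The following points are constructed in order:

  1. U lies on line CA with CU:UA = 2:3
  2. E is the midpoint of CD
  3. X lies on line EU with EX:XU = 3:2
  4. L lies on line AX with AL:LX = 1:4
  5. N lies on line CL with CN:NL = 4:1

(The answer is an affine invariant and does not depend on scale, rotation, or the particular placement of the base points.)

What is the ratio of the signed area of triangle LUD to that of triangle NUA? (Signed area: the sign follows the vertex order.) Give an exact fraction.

[LUD]:[NUA] = -145/6

Assign D = (0, 0), A = (1, 0), C = (0, 1) — the answer is frame-independent, so this choice is without loss of generality.
1. U lies on line CA with CU:UA = 2:3 ⇒ U = (2/5, 3/5)
2. E is the midpoint of CD ⇒ E = (0, 1/2)
3. X lies on line EU with EX:XU = 3:2 ⇒ X = (6/25, 14/25)
4. L lies on line AX with AL:LX = 1:4 ⇒ L = (106/125, 14/125)
5. N lies on line CL with CN:NL = 4:1 ⇒ N = (424/625, 181/625)
2·[LUD] = 58/125, 2·[NUA] = -12/625
[LUD]:[NUA] = 58/125:-12/625 = -145/6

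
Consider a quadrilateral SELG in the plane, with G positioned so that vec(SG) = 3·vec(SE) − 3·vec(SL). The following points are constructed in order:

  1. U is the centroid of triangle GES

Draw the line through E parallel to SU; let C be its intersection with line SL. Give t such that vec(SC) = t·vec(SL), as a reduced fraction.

Assign S = (0, 0), E = (1, 0), L = (0, 1), G = (3, -3) — the answer is frame-independent, so this choice is without loss of generality.
1. U is the centroid of triangle GES ⇒ U = (4/3, -1)
through E parallel to SU: direction (4/3, -1); meets SL at C = (0, 3/4)
C = S + t·(L−S) with t = 3/4

t = 3/4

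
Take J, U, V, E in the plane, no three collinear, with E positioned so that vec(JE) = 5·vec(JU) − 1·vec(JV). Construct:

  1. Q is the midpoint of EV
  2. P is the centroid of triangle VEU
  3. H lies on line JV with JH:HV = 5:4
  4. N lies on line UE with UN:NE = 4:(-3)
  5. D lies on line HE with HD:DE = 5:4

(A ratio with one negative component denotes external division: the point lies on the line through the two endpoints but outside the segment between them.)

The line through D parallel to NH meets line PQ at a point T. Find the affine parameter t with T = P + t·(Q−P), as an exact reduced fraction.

Work in coordinates with J = (0, 0), U = (1, 0), V = (0, 1), E = (5, -1).
1. Q is the midpoint of EV ⇒ Q = (5/2, 0)
2. P is the centroid of triangle VEU ⇒ P = (2, 0)
3. H lies on line JV with JH:HV = 5:4 ⇒ H = (0, 5/9)
4. N lies on line UE with UN:NE = 4:(-3) ⇒ N = (17, -4)
5. D lies on line HE with HD:DE = 5:4 ⇒ D = (25/9, -25/81)
through D parallel to NH: direction (-17, 41/9); meets PQ at T = (200/123, 0)
T = P + t·(Q−P) with t = -92/123

t = -92/123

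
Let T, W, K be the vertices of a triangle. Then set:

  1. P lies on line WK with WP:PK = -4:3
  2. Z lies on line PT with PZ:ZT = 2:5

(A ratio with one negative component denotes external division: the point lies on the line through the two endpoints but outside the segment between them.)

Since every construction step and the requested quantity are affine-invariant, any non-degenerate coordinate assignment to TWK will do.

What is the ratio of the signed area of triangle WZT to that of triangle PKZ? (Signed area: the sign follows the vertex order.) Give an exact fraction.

[WZT]:[PKZ] = -10/3

Choose coordinates T = (0, 0), W = (1, 0), K = (0, 1).
1. P lies on line WK with WP:PK = -4:3 ⇒ P = (-3, 4)
2. Z lies on line PT with PZ:ZT = 2:5 ⇒ Z = (-15/7, 20/7)
2·[WZT] = 20/7, 2·[PKZ] = -6/7
[WZT]:[PKZ] = 20/7:-6/7 = -10/3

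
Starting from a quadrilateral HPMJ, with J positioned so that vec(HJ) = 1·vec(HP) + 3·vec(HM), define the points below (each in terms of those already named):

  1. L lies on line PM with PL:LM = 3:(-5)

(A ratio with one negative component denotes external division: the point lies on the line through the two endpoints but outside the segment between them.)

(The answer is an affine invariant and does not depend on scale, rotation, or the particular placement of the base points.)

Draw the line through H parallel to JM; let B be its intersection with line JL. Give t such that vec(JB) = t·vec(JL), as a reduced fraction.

t = 2/15

Set H = (0, 0), P = (1, 0), M = (0, 1), J = (1, 3); any affine frame gives the same invariant.
1. L lies on line PM with PL:LM = 3:(-5) ⇒ L = (5/2, -3/2)
through H parallel to JM: direction (-1, -2); meets JL at B = (6/5, 12/5)
B = J + t·(L−J) with t = 2/15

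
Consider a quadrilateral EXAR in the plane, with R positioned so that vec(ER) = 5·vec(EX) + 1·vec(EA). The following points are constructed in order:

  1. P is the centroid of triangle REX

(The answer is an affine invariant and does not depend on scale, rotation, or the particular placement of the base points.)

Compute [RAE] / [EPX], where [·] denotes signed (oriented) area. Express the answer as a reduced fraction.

Choose coordinates E = (0, 0), X = (1, 0), A = (0, 1), R = (5, 1).
1. P is the centroid of triangle REX ⇒ P = (2, 1/3)
2·[RAE] = 5, 2·[EPX] = -1/3
[RAE]:[EPX] = 5:-1/3 = -15

[RAE]:[EPX] = -15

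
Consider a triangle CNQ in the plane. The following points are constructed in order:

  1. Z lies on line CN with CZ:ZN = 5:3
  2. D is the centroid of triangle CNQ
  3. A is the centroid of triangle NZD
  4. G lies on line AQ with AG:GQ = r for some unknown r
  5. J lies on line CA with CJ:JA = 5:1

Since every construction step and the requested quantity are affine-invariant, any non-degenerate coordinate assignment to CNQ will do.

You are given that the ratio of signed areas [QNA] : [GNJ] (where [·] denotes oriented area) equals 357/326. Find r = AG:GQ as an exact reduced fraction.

Set C = (0, 0), N = (1, 0), Q = (0, 1); any affine frame gives the same invariant.
1. Z lies on line CN with CZ:ZN = 5:3 ⇒ Z = (5/8, 0)
2. D is the centroid of triangle CNQ ⇒ D = (1/3, 1/3)
3. A is the centroid of triangle NZD ⇒ A = (47/72, 1/9)
4. With AG:GQ = r, write λ = r/(r+1) so G = A + λ·(Q−A); G is affine-linear in λ
5. J lies on line CA with CJ:JA = 5:1 ⇒ J = (235/432, 5/54)
Every point depending on G is an affine combination of G and λ-independent points, so each such coordinate is linear in λ; the λ² term in each signed area is a multiple of (Q−A)×(Q−A) = 0, so 2·[QNA] and 2·[GNJ] are each linear in λ. Evaluating at λ=0 and λ=1:
  2·[QNA] = -17/72,   2·[GNJ] = -149/432·λ − 1/54
So [QNA]:[GNJ] = (-17/72) / (-149/432·λ − 1/54). Setting this equal to 357/326:
  -17/72 = 357/326·(-149/432·λ − 1/54)  ⇒  λ = 4/7
Then r = λ/(1−λ) = (4/7)/(3/7) = 4/3. Check: with r = 4/3, G = (47/168, 13/21) and [QNA]:[GNJ] = 357/326 as required.

r = 4/3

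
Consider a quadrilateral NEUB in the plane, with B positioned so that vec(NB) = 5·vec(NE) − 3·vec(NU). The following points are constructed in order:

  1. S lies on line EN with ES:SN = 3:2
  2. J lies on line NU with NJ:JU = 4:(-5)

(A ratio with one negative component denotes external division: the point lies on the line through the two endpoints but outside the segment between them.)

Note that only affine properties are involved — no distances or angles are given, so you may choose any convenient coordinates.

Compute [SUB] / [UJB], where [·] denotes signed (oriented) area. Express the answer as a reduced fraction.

[SUB]:[UJB] = -17/125

Assign N = (0, 0), E = (1, 0), U = (0, 1), B = (5, -3) — the answer is frame-independent, so this choice is without loss of generality.
1. S lies on line EN with ES:SN = 3:2 ⇒ S = (2/5, 0)
2. J lies on line NU with NJ:JU = 4:(-5) ⇒ J = (0, -4)
2·[SUB] = -17/5, 2·[UJB] = 25
[SUB]:[UJB] = -17/5:25 = -17/125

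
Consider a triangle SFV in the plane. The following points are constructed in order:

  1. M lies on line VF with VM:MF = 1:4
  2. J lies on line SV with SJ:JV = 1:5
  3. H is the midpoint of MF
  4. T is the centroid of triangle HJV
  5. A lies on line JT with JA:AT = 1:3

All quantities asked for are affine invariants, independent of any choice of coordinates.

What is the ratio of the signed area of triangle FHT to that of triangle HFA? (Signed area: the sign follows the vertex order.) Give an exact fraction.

Set S = (0, 0), F = (1, 0), V = (0, 1); any affine frame gives the same invariant.
1. M lies on line VF with VM:MF = 1:4 ⇒ M = (1/5, 4/5)
2. J lies on line SV with SJ:JV = 1:5 ⇒ J = (0, 1/6)
3. H is the midpoint of MF ⇒ H = (3/5, 2/5)
4. T is the centroid of triangle HJV ⇒ T = (1/5, 47/90)
5. A lies on line JT with JA:AT = 1:3 ⇒ A = (1/20, 23/90)
2·[FHT] = 1/9, 2·[HFA] = -5/18
[FHT]:[HFA] = 1/9:-5/18 = -2/5

[FHT]:[HFA] = -2/5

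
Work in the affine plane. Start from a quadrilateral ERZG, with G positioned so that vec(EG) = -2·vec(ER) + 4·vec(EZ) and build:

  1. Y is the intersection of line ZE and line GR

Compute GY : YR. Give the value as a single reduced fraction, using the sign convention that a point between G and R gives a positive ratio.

GY:YR = 2

Choose coordinates E = (0, 0), R = (1, 0), Z = (0, 1), G = (-2, 4).
1. Y is the intersection of line ZE and line GR ⇒ Y = (0, 4/3)
Y = G + t·(R−G) with t = 2/3, so GY:YR = t:(1−t) = 2/3:1/3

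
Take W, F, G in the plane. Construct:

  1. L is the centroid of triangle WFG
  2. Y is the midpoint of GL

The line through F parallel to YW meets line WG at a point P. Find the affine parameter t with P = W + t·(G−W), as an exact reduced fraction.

Choose coordinates W = (0, 0), F = (1, 0), G = (0, 1).
1. L is the centroid of triangle WFG ⇒ L = (1/3, 1/3)
2. Y is the midpoint of GL ⇒ Y = (1/6, 2/3)
through F parallel to YW: direction (-1/6, -2/3); meets WG at P = (0, -4)
P = W + t·(G−W) with t = -4

t = -4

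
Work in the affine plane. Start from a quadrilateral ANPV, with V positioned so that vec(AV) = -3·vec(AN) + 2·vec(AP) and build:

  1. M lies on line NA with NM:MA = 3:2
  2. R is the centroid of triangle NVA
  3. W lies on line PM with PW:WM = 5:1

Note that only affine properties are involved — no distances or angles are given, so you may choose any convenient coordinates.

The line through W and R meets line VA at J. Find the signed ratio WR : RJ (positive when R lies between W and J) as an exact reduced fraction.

Assign A = (0, 0), N = (1, 0), P = (0, 1), V = (-3, 2) — the answer is frame-independent, so this choice is without loss of generality.
1. M lies on line NA with NM:MA = 3:2 ⇒ M = (2/5, 0)
2. R is the centroid of triangle NVA ⇒ R = (-2/3, 2/3)
3. W lies on line PM with PW:WM = 5:1 ⇒ W = (1/3, 1/6)
line WR meets VA at J = (-2, 4/3)
R = W + t·(J−W) with t = 3/7, so WR:RJ = 3/7:4/7

WR:RJ = 3/4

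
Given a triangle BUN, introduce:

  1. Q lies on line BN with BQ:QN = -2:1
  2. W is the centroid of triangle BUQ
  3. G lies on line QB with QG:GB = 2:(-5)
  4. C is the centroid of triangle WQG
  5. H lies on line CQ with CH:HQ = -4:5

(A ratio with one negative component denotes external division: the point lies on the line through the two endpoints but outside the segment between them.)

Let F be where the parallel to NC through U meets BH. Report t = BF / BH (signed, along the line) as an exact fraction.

Assign B = (0, 0), U = (1, 0), N = (0, 1) — the answer is frame-independent, so this choice is without loss of generality.
1. Q lies on line BN with BQ:QN = -2:1 ⇒ Q = (0, 2)
2. W is the centroid of triangle BUQ ⇒ W = (1/3, 2/3)
3. G lies on line QB with QG:GB = 2:(-5) ⇒ G = (0, 10/3)
4. C is the centroid of triangle WQG ⇒ C = (1/9, 2)
5. H lies on line CQ with CH:HQ = -4:5 ⇒ H = (5/9, 2)
through U parallel to NC: direction (1/9, 1); meets BH at F = (5/3, 6)
F = B + t·(H−B) with t = 3

t = 3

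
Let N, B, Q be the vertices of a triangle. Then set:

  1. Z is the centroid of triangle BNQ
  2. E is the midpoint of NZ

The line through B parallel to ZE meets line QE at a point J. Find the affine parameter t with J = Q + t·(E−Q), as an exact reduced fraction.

t = 2

Choose coordinates N = (0, 0), B = (1, 0), Q = (0, 1).
1. Z is the centroid of triangle BNQ ⇒ Z = (1/3, 1/3)
2. E is the midpoint of NZ ⇒ E = (1/6, 1/6)
through B parallel to ZE: direction (-1/6, -1/6); meets QE at J = (1/3, -2/3)
J = Q + t·(E−Q) with t = 2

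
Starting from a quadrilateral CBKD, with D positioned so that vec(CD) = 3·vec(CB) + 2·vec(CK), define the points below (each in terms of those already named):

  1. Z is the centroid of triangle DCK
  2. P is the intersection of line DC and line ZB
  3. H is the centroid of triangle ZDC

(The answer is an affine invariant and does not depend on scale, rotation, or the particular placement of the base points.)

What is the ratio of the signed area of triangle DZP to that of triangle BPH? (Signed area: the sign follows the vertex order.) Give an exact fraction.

[DZP]:[BPH] = -3

Work in coordinates with C = (0, 0), B = (1, 0), K = (0, 1), D = (3, 2).
1. Z is the centroid of triangle DCK ⇒ Z = (1, 1)
2. P is the intersection of line DC and line ZB ⇒ P = (1, 2/3)
3. H is the centroid of triangle ZDC ⇒ H = (4/3, 1)
2·[DZP] = 2/3, 2·[BPH] = -2/9
[DZP]:[BPH] = 2/3:-2/9 = -3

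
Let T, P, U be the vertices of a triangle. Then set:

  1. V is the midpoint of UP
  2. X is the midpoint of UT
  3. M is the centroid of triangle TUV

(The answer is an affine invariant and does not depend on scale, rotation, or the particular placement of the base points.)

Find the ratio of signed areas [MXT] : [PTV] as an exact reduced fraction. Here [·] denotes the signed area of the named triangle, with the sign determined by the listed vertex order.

[MXT]:[PTV] = -1/6

Choose coordinates T = (0, 0), P = (1, 0), U = (0, 1).
1. V is the midpoint of UP ⇒ V = (1/2, 1/2)
2. X is the midpoint of UT ⇒ X = (0, 1/2)
3. M is the centroid of triangle TUV ⇒ M = (1/6, 1/2)
2·[MXT] = 1/12, 2·[PTV] = -1/2
[MXT]:[PTV] = 1/12:-1/2 = -1/6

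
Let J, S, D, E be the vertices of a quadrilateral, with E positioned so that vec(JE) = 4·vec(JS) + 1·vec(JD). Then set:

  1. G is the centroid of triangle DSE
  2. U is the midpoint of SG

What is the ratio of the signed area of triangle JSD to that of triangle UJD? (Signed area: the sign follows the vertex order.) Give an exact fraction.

Choose coordinates J = (0, 0), S = (1, 0), D = (0, 1), E = (4, 1).
1. G is the centroid of triangle DSE ⇒ G = (5/3, 2/3)
2. U is the midpoint of SG ⇒ U = (4/3, 1/3)
2·[JSD] = 1, 2·[UJD] = -4/3
[JSD]:[UJD] = 1:-4/3 = -3/4

[JSD]:[UJD] = -3/4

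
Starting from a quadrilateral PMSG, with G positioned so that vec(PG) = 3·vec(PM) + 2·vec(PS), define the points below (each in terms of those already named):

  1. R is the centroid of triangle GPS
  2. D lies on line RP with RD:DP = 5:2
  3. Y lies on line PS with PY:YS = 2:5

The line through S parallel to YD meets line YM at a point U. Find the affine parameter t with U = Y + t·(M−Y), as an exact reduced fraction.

t = -5/2

Work in coordinates with P = (0, 0), M = (1, 0), S = (0, 1), G = (3, 2).
1. R is the centroid of triangle GPS ⇒ R = (1, 1)
2. D lies on line RP with RD:DP = 5:2 ⇒ D = (2/7, 2/7)
3. Y lies on line PS with PY:YS = 2:5 ⇒ Y = (0, 2/7)
through S parallel to YD: direction (2/7, 0); meets YM at U = (-5/2, 1)
U = Y + t·(M−Y) with t = -5/2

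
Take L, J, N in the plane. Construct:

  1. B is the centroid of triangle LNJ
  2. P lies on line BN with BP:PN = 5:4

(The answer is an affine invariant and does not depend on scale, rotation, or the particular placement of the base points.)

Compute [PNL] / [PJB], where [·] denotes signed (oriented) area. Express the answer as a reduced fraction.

[PNL]:[PJB] = -4/5

Choose coordinates L = (0, 0), J = (1, 0), N = (0, 1).
1. B is the centroid of triangle LNJ ⇒ B = (1/3, 1/3)
2. P lies on line BN with BP:PN = 5:4 ⇒ P = (4/27, 19/27)
2·[PNL] = 4/27, 2·[PJB] = -5/27
[PNL]:[PJB] = 4/27:-5/27 = -4/5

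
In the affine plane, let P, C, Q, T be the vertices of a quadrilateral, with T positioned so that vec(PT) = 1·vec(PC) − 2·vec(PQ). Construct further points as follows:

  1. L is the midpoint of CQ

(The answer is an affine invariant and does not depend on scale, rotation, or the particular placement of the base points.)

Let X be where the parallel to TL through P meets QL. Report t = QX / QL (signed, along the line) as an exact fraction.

t = -1/2

Set P = (0, 0), C = (1, 0), Q = (0, 1), T = (1, -2); any affine frame gives the same invariant.
1. L is the midpoint of CQ ⇒ L = (1/2, 1/2)
through P parallel to TL: direction (-1/2, 5/2); meets QL at X = (-1/4, 5/4)
X = Q + t·(L−Q) with t = -1/2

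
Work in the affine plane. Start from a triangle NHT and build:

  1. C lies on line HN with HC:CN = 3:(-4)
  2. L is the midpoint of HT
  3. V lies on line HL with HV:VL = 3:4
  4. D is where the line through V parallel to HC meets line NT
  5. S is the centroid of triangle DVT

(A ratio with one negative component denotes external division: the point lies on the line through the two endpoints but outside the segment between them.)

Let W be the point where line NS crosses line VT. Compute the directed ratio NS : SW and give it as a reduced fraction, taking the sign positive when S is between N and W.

Choose coordinates N = (0, 0), H = (1, 0), T = (0, 1).
1. C lies on line HN with HC:CN = 3:(-4) ⇒ C = (4, 0)
2. L is the midpoint of HT ⇒ L = (1/2, 1/2)
3. V lies on line HL with HV:VL = 3:4 ⇒ V = (11/14, 3/14)
4. D is where the line through V parallel to HC meets line NT ⇒ D = (0, 3/14)
5. S is the centroid of triangle DVT ⇒ S = (11/42, 10/21)
line NS meets VT at W = (11/31, 20/31)
S = N + t·(W−N) with t = 31/42, so NS:SW = 31/42:11/42

NS:SW = 31/11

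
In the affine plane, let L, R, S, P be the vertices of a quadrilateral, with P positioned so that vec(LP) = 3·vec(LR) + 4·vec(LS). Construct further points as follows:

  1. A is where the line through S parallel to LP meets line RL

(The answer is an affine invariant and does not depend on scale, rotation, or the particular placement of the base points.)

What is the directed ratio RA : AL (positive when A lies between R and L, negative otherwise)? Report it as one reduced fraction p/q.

RA:AL = -7/3

Work in coordinates with L = (0, 0), R = (1, 0), S = (0, 1), P = (3, 4).
1. A is where the line through S parallel to LP meets line RL ⇒ A = (-3/4, 0)
A = R + t·(L−R) with t = 7/4, so RA:AL = t:(1−t) = 7/4:-3/4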